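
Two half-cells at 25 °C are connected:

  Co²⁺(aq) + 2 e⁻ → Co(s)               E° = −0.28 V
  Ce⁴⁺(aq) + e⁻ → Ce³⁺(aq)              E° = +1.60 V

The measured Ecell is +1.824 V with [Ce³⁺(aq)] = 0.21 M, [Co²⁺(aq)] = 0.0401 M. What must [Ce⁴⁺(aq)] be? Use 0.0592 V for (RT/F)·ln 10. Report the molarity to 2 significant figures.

0.0048 M

Ce⁴⁺/Ce³⁺ is the cathode (higher E°); E°cell = +1.60 − (−0.28) = +1.88 V with n = 2.
From the Nernst equation, log Q = n(E° − E)/0.0592 = 2·(+1.88 − (+1.824))/0.0592 = 1.892.
For 2 Ce⁴⁺(aq) + Co(s) → 2 Ce³⁺(aq) + Co²⁺(aq), the reaction quotient is Q = ([Ce³⁺(aq)]^2·[Co²⁺(aq)]) / [Ce⁴⁺(aq)]^2.
Substituting the known concentrations and solving, log [Ce⁴⁺(aq)] = −2.322 and [Ce⁴⁺(aq)] = 0.0048 M.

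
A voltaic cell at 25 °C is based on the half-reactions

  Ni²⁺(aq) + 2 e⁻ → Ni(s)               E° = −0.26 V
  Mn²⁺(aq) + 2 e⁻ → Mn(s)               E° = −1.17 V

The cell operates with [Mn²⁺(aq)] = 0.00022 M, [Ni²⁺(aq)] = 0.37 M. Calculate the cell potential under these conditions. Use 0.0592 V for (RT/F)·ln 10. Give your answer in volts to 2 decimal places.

Ni²⁺/Ni is reduced (cathode, E° = −0.26 V) and Mn²⁺/Mn is oxidized (anode).
The standard potential is −0.26 − (−1.17) = +0.91 V and the balanced reaction transfers n = 2 electrons.
Balancing gives Ni²⁺(aq) + Mn(s) → Ni(s) + Mn²⁺(aq); hence Q = [Mn²⁺(aq)] / [Ni²⁺(aq)] = 0.000595 (log Q = −3.226).
Applying E = E° − (RT ln10/nF)·log Q gives +0.91 − (0.0592/2)(−3.226) = +1.01 V.

+1.01 V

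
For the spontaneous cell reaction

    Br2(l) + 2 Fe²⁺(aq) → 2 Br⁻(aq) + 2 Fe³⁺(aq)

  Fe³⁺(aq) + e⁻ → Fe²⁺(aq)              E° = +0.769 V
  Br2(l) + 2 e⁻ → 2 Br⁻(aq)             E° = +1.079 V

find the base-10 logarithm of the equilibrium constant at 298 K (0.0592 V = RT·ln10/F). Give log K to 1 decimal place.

log K = 10.5

The Br₂/Br⁻ couple is reduced (cathode); E°cell = +1.079 − (+0.769) = +0.310 V with n = 2.
At equilibrium E = 0, so log K = nE°cell / 0.0592 = (2)(+0.310) / 0.0592 = 10.5.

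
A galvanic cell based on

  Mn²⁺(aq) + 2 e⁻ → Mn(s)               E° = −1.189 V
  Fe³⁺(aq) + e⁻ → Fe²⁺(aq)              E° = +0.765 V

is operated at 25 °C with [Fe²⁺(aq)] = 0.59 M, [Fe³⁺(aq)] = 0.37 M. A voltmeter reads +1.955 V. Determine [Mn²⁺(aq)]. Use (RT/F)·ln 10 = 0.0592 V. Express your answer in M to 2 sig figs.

0.36 M

With Fe³⁺/Fe²⁺ at the cathode and Mn²⁺/Mn at the anode, E°cell = +0.765 − (−1.189) = +1.954 V (n = 2).
From the Nernst equation, log Q = n(E° − E)/0.0592 = 2·(+1.954 − (+1.955))/0.0592 = −0.034.
For 2 Fe³⁺(aq) + Mn(s) → 2 Fe²⁺(aq) + Mn²⁺(aq), the reaction quotient is Q = ([Fe²⁺(aq)]^2·[Mn²⁺(aq)]) / [Fe³⁺(aq)]^2.
Solving for the unknown gives log [Mn²⁺(aq)] = −0.439, so [Mn²⁺(aq)] ≈ 0.36 M.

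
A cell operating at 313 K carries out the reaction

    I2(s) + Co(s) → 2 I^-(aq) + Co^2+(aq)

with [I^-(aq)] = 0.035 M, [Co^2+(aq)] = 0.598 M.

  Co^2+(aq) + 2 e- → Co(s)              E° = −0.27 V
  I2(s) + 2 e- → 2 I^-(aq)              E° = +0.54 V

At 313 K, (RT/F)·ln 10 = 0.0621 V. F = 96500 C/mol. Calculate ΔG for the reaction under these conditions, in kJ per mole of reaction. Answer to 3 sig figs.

The standard cell potential is +0.54 − (−0.27) = +0.81 V, with n = 2 electrons in the balanced equation.
Q = [I^-(aq)]^2·[Co^2+(aq)] = 0.000733, so log Q = −3.135 and E = +0.81 − (0.0621/2)(−3.135) = +0.9073 V.
Then ΔG = −nFE = −2 × 96500 × +0.9073 J/mol = −175 kJ/mol.

−175 kJ/mol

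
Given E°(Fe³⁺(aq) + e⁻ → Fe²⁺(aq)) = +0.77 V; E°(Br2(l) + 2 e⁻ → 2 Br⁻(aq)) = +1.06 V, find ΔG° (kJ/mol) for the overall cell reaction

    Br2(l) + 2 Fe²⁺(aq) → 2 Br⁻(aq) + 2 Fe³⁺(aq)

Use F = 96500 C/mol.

In the reaction as written Br2(l) is reduced, so the Br₂/Br⁻ couple is the cathode and Fe³⁺/Fe²⁺ is the anode.
E°cell = +1.06 − (+0.77) = +0.29 V; balancing electrons gives n = 2.
ΔG° = −nFE°cell = −(2)(96500)(+0.29) J/mol = −56.0 kJ/mol.

−56.0 kJ/mol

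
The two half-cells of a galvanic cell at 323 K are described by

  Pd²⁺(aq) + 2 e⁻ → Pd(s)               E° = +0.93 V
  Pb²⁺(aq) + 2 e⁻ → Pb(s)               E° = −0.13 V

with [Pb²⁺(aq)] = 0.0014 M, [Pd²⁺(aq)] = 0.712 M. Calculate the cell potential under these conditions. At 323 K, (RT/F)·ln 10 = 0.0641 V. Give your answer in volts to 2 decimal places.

+1.15 V

Pd²⁺/Pd is reduced (cathode, E° = +0.93 V) and Pb²⁺/Pb is oxidized (anode).
E°cell = E°cat − E°an = +0.93 − (−0.13) = +1.06 V; n = 2.
For the overall reaction Pd²⁺(aq) + Pb(s) → Pd(s) + Pb²⁺(aq), Q = [Pb²⁺(aq)] / [Pd²⁺(aq)] = 0.00197, giving log Q = −2.706.
Applying E = E° − (RT ln10/nF)·log Q gives +1.06 − (0.0641/2)(−2.706) = +1.15 V.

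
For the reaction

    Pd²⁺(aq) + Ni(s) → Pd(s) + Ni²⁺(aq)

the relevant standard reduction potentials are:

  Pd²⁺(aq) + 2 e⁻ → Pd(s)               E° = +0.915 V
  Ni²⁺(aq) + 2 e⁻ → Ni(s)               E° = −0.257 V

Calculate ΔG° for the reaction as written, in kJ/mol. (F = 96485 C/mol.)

In the reaction as written Pd²⁺(aq) is reduced, so the Pd²⁺/Pd couple is the cathode and Ni²⁺/Ni is the anode.
E°cell = +0.915 − (−0.257) = +1.172 V; balancing electrons gives n = 2.
ΔG° = −nFE°cell = −(2)(96485)(+1.172) J/mol = −226 kJ/mol.

−226 kJ/mol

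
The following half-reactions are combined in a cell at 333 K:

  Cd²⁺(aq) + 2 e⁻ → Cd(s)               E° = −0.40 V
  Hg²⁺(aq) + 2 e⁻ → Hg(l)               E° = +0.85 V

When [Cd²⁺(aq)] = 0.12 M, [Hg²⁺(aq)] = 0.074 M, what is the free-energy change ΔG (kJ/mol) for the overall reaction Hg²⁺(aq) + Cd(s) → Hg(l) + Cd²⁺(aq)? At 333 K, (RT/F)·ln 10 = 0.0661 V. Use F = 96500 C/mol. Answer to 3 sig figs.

−240 kJ/mol

E°cell = +0.85 − (−0.40) = +1.25 V; the balanced reaction transfers n = 2 electrons.
Q = [Cd²⁺(aq)] / [Hg²⁺(aq)] = 1.62, so log Q = 0.210 and E = +1.25 − (0.0661/2)(0.210) = +1.2431 V.
Then ΔG = −nFE = −2 × 96500 × +1.2431 J/mol = −240 kJ/mol.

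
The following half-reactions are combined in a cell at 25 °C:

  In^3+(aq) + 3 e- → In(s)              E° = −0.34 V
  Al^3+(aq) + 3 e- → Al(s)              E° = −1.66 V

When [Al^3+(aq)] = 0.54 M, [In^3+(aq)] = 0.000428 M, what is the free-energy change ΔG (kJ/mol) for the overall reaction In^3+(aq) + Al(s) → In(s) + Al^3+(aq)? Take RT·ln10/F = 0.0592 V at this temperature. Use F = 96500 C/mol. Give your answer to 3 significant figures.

The standard cell potential is −0.34 − (−1.66) = +1.32 V, with n = 3 electrons in the balanced equation.
The reaction quotient is [Al^3+(aq)] / [In^3+(aq)] = 1.26×10^3; by Nernst, E = +1.32 − (0.0592/3)(3.101) = +1.2588 V.
Then ΔG = −nFE = −3 × 96500 × +1.2588 J/mol = −364 kJ/mol.

−364 kJ/mol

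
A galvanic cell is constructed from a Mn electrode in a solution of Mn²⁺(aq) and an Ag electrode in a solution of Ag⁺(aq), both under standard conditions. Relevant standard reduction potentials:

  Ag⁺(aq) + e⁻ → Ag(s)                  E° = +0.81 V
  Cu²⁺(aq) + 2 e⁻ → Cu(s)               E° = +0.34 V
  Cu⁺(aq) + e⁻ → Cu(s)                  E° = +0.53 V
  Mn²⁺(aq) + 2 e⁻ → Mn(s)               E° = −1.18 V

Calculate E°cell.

Of the two couples in this cell, the one with the more positive reduction potential is reduced at the cathode: here that is Ag⁺/Ag (+0.81 V); Mn²⁺/Mn (−1.18 V) is the anode.
E°cell = E°(cathode) − E°(anode) = +0.81 − (−1.18) = +1.99 V.

+1.99 V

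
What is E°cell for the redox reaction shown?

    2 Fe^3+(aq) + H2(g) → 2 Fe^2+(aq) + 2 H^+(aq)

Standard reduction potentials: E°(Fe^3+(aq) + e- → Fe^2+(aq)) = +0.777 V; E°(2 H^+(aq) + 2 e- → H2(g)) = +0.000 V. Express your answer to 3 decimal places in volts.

+0.777 V

In the reaction as written, Fe^3+(aq) is reduced (cathode) and H^+(aq) is produced by oxidation at the anode.
E°cell = E°(cathode) − E°(anode) = +0.777 − (+0.000) = +0.777 V.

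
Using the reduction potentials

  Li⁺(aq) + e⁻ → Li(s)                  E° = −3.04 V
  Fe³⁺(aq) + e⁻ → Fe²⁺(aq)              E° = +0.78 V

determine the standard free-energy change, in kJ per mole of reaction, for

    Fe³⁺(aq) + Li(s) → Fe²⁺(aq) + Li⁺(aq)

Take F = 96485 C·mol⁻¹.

In the reaction as written Fe³⁺(aq) is reduced, so the Fe³⁺/Fe²⁺ couple is the cathode and Li⁺/Li is the anode.
E°cell = +0.78 − (−3.04) = +3.82 V; balancing electrons gives n = 1.
ΔG° = −nFE°cell = −(1)(96485)(+3.82) J/mol = −369 kJ/mol.

−369 kJ/mol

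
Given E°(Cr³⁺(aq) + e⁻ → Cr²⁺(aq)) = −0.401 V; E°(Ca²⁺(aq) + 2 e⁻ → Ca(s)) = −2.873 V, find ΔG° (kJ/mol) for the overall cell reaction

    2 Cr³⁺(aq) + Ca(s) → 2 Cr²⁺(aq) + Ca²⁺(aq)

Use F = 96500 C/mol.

In the reaction as written Cr³⁺(aq) is reduced, so the Cr³⁺/Cr²⁺ couple is the cathode and Ca²⁺/Ca is the anode.
E°cell = −0.401 − (−2.873) = +2.472 V; balancing electrons gives n = 2.
ΔG° = −nFE°cell = −(2)(96500)(+2.472) J/mol = −477 kJ/mol.

−477 kJ/mol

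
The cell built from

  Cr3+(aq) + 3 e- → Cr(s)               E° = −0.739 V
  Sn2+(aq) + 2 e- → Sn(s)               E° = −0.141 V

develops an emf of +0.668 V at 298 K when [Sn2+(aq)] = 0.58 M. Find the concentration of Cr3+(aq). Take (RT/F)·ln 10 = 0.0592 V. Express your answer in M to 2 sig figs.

0.00013 M

Sn²⁺/Sn is the cathode (higher E°); E°cell = −0.141 − (−0.739) = +0.598 V with n = 6.
From the Nernst equation, log Q = n(E° − E)/0.0592 = 6·(+0.598 − (+0.668))/0.0592 = −7.095.
The balanced reaction is 3 Sn2+(aq) + 2 Cr(s) → 3 Sn(s) + 2 Cr3+(aq), so Q = [Cr3+(aq)]^2 / [Sn2+(aq)]^3.
Solving for the unknown gives log [Cr3+(aq)] = −3.902, so [Cr3+(aq)] ≈ 0.00013 M.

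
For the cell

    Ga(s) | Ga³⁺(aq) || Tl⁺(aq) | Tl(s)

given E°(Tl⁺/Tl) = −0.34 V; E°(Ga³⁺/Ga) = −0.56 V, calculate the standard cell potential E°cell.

By convention the left-hand electrode in cell notation is the anode (oxidation) and the right-hand electrode is the cathode (reduction).
E°cell = E°(right) − E°(left) = −0.34 − (−0.56) = +0.22 V.

+0.22 V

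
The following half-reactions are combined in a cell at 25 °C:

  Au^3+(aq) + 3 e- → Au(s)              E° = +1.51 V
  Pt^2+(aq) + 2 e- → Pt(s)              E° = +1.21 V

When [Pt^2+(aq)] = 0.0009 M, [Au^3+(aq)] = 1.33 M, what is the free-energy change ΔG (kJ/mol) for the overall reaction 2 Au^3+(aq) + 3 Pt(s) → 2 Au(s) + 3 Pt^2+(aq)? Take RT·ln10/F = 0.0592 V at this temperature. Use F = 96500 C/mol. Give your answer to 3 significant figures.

−227 kJ/mol

The standard cell potential is +1.51 − (+1.21) = +0.30 V, with n = 6 electrons in the balanced equation.
Here Q = [Pt^2+(aq)]^3 / [Au^3+(aq)]^2 = 4.12×10^−10 (log Q = −9.385), giving E = +0.30 − (0.0592/6)·(−9.385) = +0.3926 V.
ΔG = −nFE = −(6)(96500)(+0.3926) J/mol = −227 kJ/mol.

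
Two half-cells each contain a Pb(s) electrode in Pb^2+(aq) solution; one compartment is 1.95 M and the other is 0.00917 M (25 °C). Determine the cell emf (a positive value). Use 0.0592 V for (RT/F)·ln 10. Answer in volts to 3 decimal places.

0.069 V

For a concentration cell E°cell = 0, since both electrodes use the same couple.
The compartment with the higher Pb^2+(aq) concentration (1.95 M) acts as the cathode; ions are reduced there and produced at the dilute (0.00917 M) anode.
With n = 2, Ecell = −(0.0592/2)·log([dilute]/[conc]) = −(0.0592/2)·log(0.00917/1.95) = +0.069 V.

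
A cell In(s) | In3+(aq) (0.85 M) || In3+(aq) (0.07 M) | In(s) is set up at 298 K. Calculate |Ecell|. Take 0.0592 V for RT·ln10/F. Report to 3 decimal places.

For a concentration cell E°cell = 0, since both electrodes use the same couple.
The compartment with the higher In3+(aq) concentration (0.85 M) acts as the cathode; ions are reduced there and produced at the dilute (0.07 M) anode.
With n = 3, Ecell = −(0.0592/3)·log([dilute]/[conc]) = −(0.0592/3)·log(0.07/0.85) = +0.021 V.

0.021 V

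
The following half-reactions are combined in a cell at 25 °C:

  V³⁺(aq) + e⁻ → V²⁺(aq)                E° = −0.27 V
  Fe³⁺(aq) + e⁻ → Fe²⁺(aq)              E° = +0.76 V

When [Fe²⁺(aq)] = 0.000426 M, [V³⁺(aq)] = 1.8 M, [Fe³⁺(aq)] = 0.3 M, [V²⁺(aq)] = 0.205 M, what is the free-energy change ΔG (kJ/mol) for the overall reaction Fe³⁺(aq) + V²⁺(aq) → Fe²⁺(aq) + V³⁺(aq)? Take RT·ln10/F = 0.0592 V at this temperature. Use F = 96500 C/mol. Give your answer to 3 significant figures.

−110 kJ/mol

E°cell = +0.76 − (−0.27) = +1.03 V; the balanced reaction transfers n = 1 electron.
Here Q = ([Fe²⁺(aq)]·[V³⁺(aq)]) / ([Fe³⁺(aq)]·[V²⁺(aq)]) = 0.0125 (log Q = −1.904), giving E = +1.03 − (0.0592/1)·(−1.904) = +1.1427 V.
Then ΔG = −nFE = −1 × 96500 × +1.1427 J/mol = −110 kJ/mol.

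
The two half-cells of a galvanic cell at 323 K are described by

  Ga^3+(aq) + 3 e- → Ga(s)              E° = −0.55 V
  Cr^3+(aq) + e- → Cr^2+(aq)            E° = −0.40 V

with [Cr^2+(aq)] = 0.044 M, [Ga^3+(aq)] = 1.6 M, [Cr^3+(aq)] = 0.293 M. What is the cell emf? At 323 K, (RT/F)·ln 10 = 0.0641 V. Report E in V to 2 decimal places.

+0.20 V

Since E°(Cr³⁺/Cr²⁺) > E°(Ga³⁺/Ga), Cr³⁺/Cr²⁺ serves as the cathode.
The standard potential is −0.40 − (−0.55) = +0.15 V and the balanced reaction transfers n = 3 electrons.
The balanced reaction is 3 Cr^3+(aq) + Ga(s) → 3 Cr^2+(aq) + Ga^3+(aq), so Q = ([Cr^2+(aq)]^3·[Ga^3+(aq)]) / [Cr^3+(aq)]^3 = 0.00542 and log Q = −2.266.
Applying E = E° − (RT ln10/nF)·log Q gives +0.15 − (0.0641/3)(−2.266) = +0.20 V.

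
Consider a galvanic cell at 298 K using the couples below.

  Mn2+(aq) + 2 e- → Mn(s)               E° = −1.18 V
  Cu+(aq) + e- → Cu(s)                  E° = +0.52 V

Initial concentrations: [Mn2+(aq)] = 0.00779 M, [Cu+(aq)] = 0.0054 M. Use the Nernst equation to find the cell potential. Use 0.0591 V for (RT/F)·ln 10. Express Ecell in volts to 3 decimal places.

+1.628 V

Since E°(Cu⁺/Cu) > E°(Mn²⁺/Mn), Cu⁺/Cu serves as the cathode.
E°cell = E°cat − E°an = +0.52 − (−1.18) = +1.70 V; n = 2.
For the overall reaction 2 Cu+(aq) + Mn(s) → 2 Cu(s) + Mn2+(aq), Q = [Mn2+(aq)] / [Cu+(aq)]^2 = 267, giving log Q = 2.427.
Applying E = E° − (RT ln10/nF)·log Q gives +1.70 − (0.0591/2)(2.427) = +1.628 V.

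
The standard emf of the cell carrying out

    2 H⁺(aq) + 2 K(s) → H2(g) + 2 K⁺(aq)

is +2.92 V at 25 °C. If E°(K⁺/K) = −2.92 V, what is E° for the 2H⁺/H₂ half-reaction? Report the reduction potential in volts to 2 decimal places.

+0.00 V

In the reaction as written the 2H⁺/H₂ couple is reduced (cathode) and K⁺/K is oxidized (anode), so E°cell = E°(2H⁺/H₂) − E°(K⁺/K).
E°(2H⁺/H₂) = E°cell + E°(anode) = +2.92 + (−2.92) = +0.00 V.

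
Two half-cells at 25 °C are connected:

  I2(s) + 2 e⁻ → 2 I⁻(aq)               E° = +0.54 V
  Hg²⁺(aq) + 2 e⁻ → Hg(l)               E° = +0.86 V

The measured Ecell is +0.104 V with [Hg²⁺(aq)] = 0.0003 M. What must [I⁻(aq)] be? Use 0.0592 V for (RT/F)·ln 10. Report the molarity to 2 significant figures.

With Hg²⁺/Hg at the cathode and I₂/I⁻ at the anode, E°cell = +0.86 − (+0.54) = +0.32 V (n = 2).
From the Nernst equation, log Q = n(E° − E)/0.0592 = 2·(+0.32 − (+0.104))/0.0592 = 7.297.
For Hg²⁺(aq) + 2 I⁻(aq) → Hg(l) + I2(s), the reaction quotient is Q = 1 / ([Hg²⁺(aq)]·[I⁻(aq)]^2).
Solving for the unknown gives log [I⁻(aq)] = −1.887, so [I⁻(aq)] ≈ 0.013 M.

0.013 M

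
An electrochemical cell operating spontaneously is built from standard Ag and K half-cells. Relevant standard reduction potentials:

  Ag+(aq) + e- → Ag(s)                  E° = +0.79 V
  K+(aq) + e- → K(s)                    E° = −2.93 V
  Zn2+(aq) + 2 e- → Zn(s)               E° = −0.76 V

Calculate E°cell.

Of the two couples in this cell, the one with the more positive reduction potential is reduced at the cathode: here that is Ag⁺/Ag (+0.79 V); K⁺/K (−2.93 V) is the anode.
E°cell = E°(cathode) − E°(anode) = +0.79 − (−2.93) = +3.72 V.

+3.72 V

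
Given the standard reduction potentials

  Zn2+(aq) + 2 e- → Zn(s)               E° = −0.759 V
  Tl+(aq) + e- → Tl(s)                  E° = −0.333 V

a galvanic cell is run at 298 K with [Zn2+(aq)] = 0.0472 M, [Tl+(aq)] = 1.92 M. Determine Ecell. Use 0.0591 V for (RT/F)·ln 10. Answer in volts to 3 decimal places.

Tl⁺/Tl is reduced (cathode, E° = −0.333 V) and Zn²⁺/Zn is oxidized (anode).
E°cell = E°cat − E°an = −0.333 − (−0.759) = +0.426 V; n = 2.
The balanced reaction is 2 Tl+(aq) + Zn(s) → 2 Tl(s) + Zn2+(aq), so Q = [Zn2+(aq)] / [Tl+(aq)]^2 = 0.0128 and log Q = −1.893.
Applying E = E° − (RT ln10/nF)·log Q gives +0.426 − (0.0591/2)(−1.893) = +0.482 V.

+0.482 V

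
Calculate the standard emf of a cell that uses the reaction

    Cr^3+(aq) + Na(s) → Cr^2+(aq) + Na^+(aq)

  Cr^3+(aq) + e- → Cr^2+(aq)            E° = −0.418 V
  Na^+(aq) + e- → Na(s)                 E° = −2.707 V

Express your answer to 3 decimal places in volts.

In the reaction as written, Cr^3+(aq) is reduced (cathode) and Na^+(aq) is produced by oxidation at the anode.
E°cell = E°(cathode) − E°(anode) = −0.418 − (−2.707) = +2.289 V.
The positive value indicates the reaction is spontaneous as written.

+2.289 V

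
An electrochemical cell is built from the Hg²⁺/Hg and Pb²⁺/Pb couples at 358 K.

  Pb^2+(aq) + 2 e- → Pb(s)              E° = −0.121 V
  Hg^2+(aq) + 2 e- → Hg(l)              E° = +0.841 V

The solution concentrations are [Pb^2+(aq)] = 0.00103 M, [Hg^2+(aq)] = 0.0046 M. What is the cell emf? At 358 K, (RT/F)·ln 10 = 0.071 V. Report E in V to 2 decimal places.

+0.99 V

The Hg²⁺/Hg couple has the more positive E°, so it is the cathode; Pb²⁺/Pb is the anode.
The standard potential is +0.841 − (−0.121) = +0.962 V and the balanced reaction transfers n = 2 electrons.
For the overall reaction Hg^2+(aq) + Pb(s) → Hg(l) + Pb^2+(aq), Q = [Pb^2+(aq)] / [Hg^2+(aq)] = 0.224, giving log Q = −0.650.
By the Nernst equation, E = +0.962 − (0.071/2)·(−0.650) = +0.99 V.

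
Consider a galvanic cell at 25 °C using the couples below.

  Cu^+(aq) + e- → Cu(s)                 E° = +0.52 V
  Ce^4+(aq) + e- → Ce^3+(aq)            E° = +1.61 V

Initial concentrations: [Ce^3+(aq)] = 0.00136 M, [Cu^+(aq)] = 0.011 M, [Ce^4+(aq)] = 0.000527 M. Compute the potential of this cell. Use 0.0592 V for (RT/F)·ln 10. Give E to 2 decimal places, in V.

+1.18 V

The Ce⁴⁺/Ce³⁺ couple has the more positive E°, so it is the cathode; Cu⁺/Cu is the anode.
E°cell = E°cat − E°an = +1.61 − (+0.52) = +1.09 V; n = 1.
For the overall reaction Ce^4+(aq) + Cu(s) → Ce^3+(aq) + Cu^+(aq), Q = ([Ce^3+(aq)]·[Cu^+(aq)]) / [Ce^4+(aq)] = 0.0284, giving log Q = −1.547.
Applying E = E° − (RT ln10/nF)·log Q gives +1.09 − (0.0592/1)(−1.547) = +1.18 V.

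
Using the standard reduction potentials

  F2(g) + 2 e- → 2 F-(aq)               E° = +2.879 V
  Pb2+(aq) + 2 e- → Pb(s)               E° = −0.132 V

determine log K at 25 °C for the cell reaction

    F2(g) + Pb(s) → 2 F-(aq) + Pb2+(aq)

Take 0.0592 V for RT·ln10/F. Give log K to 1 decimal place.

log K = 101.7

The F₂/F⁻ couple is reduced (cathode); E°cell = +2.879 − (−0.132) = +3.011 V with n = 2.
At equilibrium E = 0, so log K = nE°cell / 0.0592 = (2)(+3.011) / 0.0592 = 101.7.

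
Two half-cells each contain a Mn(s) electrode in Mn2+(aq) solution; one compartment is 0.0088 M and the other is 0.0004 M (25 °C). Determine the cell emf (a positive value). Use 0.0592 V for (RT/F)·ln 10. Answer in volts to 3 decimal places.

For a concentration cell E°cell = 0, since both electrodes use the same couple.
The compartment with the higher Mn2+(aq) concentration (0.0088 M) acts as the cathode; ions are reduced there and produced at the dilute (0.0004 M) anode.
With n = 2, Ecell = −(0.0592/2)·log([dilute]/[conc]) = −(0.0592/2)·log(0.0004/0.0088) = +0.040 V.

0.040 V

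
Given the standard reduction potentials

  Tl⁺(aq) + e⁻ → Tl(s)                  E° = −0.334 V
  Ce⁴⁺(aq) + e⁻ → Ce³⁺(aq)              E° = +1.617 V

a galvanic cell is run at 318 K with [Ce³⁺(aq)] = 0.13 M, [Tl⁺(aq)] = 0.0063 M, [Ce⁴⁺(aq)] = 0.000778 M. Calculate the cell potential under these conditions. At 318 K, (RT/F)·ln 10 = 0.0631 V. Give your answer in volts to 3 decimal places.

+1.950 V

Ce⁴⁺/Ce³⁺ is reduced (cathode, E° = +1.617 V) and Tl⁺/Tl is oxidized (anode).
E°cell = +1.617 − (−0.334) = +1.951 V, with n = 1 electron transferred.
The balanced reaction is Ce⁴⁺(aq) + Tl(s) → Ce³⁺(aq) + Tl⁺(aq), so Q = ([Ce³⁺(aq)]·[Tl⁺(aq)]) / [Ce⁴⁺(aq)] = 1.05 and log Q = 0.022.
E = E° − (0.0631/n)·log Q = +1.951 − (0.0631/1)(0.022) = +1.950 V.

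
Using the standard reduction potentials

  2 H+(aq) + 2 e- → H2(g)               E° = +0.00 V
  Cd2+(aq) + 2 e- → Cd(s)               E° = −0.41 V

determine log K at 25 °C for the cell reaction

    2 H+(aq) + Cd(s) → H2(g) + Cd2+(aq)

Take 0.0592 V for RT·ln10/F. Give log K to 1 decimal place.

The 2H⁺/H₂ couple is reduced (cathode); E°cell = +0.00 − (−0.41) = +0.41 V with n = 2.
At equilibrium E = 0, so log K = nE°cell / 0.0592 = (2)(+0.41) / 0.0592 = 13.9.

log K = 13.9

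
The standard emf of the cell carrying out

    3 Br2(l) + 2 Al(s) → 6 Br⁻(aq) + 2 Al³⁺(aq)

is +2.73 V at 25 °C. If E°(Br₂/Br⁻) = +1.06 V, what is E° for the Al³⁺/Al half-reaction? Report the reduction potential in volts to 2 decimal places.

In the reaction as written the Br₂/Br⁻ couple is reduced (cathode) and Al³⁺/Al is oxidized (anode), so E°cell = E°(Br₂/Br⁻) − E°(Al³⁺/Al).
E°(Al³⁺/Al) = E°(cathode) − E°cell = +1.06 − (+2.73) = −1.67 V.

−1.67 V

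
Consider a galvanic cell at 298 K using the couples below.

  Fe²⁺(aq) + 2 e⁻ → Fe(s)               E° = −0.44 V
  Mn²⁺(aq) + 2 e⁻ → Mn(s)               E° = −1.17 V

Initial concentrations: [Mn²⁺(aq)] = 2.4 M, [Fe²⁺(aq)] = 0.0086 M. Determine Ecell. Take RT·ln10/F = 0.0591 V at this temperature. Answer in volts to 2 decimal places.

+0.66 V

Since E°(Fe²⁺/Fe) > E°(Mn²⁺/Mn), Fe²⁺/Fe serves as the cathode.
E°cell = −0.44 − (−1.17) = +0.73 V, with n = 2 electrons transferred.
Balancing gives Fe²⁺(aq) + Mn(s) → Fe(s) + Mn²⁺(aq); hence Q = [Mn²⁺(aq)] / [Fe²⁺(aq)] = 279 (log Q = 2.446).
Applying E = E° − (RT ln10/nF)·log Q gives +0.73 − (0.0591/2)(2.446) = +0.66 V.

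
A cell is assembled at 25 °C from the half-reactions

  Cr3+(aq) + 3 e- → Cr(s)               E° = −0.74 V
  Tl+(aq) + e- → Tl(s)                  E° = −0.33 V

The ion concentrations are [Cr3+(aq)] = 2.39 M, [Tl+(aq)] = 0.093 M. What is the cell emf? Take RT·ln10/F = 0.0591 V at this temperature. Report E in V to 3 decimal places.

Tl⁺/Tl is reduced (cathode, E° = −0.33 V) and Cr³⁺/Cr is oxidized (anode).
E°cell = E°cat − E°an = −0.33 − (−0.74) = +0.41 V; n = 3.
Balancing gives 3 Tl+(aq) + Cr(s) → 3 Tl(s) + Cr3+(aq); hence Q = [Cr3+(aq)] / [Tl+(aq)]^3 = 2.97×10^3 (log Q = 3.473).
By the Nernst equation, E = +0.41 − (0.0591/3)·(3.473) = +0.342 V.

+0.342 V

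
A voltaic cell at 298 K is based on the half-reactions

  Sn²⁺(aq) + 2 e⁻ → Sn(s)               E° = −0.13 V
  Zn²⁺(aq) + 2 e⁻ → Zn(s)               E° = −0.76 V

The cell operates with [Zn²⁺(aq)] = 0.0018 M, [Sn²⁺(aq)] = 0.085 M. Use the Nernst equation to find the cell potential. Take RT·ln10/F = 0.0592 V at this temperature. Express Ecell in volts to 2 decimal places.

Sn²⁺/Sn is reduced (cathode, E° = −0.13 V) and Zn²⁺/Zn is oxidized (anode).
The standard potential is −0.13 − (−0.76) = +0.63 V and the balanced reaction transfers n = 2 electrons.
The balanced reaction is Sn²⁺(aq) + Zn(s) → Sn(s) + Zn²⁺(aq), so Q = [Zn²⁺(aq)] / [Sn²⁺(aq)] = 0.0212 and log Q = −1.674.
Applying E = E° − (RT ln10/nF)·log Q gives +0.63 − (0.0592/2)(−1.674) = +0.68 V.

+0.68 V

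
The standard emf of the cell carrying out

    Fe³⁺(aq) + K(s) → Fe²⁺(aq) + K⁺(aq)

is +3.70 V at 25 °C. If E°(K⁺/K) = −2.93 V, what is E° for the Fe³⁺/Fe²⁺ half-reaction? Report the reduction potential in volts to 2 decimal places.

+0.77 V

In the reaction as written the Fe³⁺/Fe²⁺ couple is reduced (cathode) and K⁺/K is oxidized (anode), so E°cell = E°(Fe³⁺/Fe²⁺) − E°(K⁺/K).
E°(Fe³⁺/Fe²⁺) = E°cell + E°(anode) = +3.70 + (−2.93) = +0.77 V.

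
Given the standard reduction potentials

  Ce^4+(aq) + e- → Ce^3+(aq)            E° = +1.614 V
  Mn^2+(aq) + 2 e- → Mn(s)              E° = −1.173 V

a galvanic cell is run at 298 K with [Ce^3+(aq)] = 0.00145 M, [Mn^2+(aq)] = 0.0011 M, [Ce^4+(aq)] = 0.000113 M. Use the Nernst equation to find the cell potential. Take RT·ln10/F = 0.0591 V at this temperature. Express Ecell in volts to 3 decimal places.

+2.809 V

The Ce⁴⁺/Ce³⁺ couple has the more positive E°, so it is the cathode; Mn²⁺/Mn is the anode.
E°cell = E°cat − E°an = +1.614 − (−1.173) = +2.787 V; n = 2.
The balanced reaction is 2 Ce^4+(aq) + Mn(s) → 2 Ce^3+(aq) + Mn^2+(aq), so Q = ([Ce^3+(aq)]^2·[Mn^2+(aq)]) / [Ce^4+(aq)]^2 = 0.181 and log Q = −0.742.
Applying E = E° − (RT ln10/nF)·log Q gives +2.787 − (0.0591/2)(−0.742) = +2.809 V.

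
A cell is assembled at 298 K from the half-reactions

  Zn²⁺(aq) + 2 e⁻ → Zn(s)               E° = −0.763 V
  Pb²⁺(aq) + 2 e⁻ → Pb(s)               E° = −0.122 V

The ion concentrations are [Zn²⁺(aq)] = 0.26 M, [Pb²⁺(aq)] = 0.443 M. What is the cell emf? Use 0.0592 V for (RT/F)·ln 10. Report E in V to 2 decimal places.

Since E°(Pb²⁺/Pb) > E°(Zn²⁺/Zn), Pb²⁺/Pb serves as the cathode.
The standard potential is −0.122 − (−0.763) = +0.641 V and the balanced reaction transfers n = 2 electrons.
The balanced reaction is Pb²⁺(aq) + Zn(s) → Pb(s) + Zn²⁺(aq), so Q = [Zn²⁺(aq)] / [Pb²⁺(aq)] = 0.587 and log Q = −0.231.
Applying E = E° − (RT ln10/nF)·log Q gives +0.641 − (0.0592/2)(−0.231) = +0.65 V.

+0.65 V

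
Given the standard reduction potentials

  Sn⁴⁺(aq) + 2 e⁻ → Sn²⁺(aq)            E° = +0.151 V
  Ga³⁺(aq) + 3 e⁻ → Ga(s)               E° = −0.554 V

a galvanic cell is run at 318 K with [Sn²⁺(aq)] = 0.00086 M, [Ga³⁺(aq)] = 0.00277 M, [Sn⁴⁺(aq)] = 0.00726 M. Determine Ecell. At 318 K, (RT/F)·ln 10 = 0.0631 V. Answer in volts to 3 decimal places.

+0.788 V

Since E°(Sn⁴⁺/Sn²⁺) > E°(Ga³⁺/Ga), Sn⁴⁺/Sn²⁺ serves as the cathode.
E°cell = E°cat − E°an = +0.151 − (−0.554) = +0.705 V; n = 6.
The balanced reaction is 3 Sn⁴⁺(aq) + 2 Ga(s) → 3 Sn²⁺(aq) + 2 Ga³⁺(aq), so Q = ([Sn²⁺(aq)]^3·[Ga³⁺(aq)]^2) / [Sn⁴⁺(aq)]^3 = 1.28×10^−8 and log Q = −7.894.
By the Nernst equation, E = +0.705 − (0.0631/6)·(−7.894) = +0.788 V.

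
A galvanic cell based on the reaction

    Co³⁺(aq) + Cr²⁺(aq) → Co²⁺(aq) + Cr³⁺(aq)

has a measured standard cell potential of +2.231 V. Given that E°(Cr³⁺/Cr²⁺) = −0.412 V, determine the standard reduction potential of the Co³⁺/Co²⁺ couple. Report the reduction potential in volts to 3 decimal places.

In the reaction as written the Co³⁺/Co²⁺ couple is reduced (cathode) and Cr³⁺/Cr²⁺ is oxidized (anode), so E°cell = E°(Co³⁺/Co²⁺) − E°(Cr³⁺/Cr²⁺).
E°(Co³⁺/Co²⁺) = E°cell + E°(anode) = +2.231 + (−0.412) = +1.819 V.

+1.819 V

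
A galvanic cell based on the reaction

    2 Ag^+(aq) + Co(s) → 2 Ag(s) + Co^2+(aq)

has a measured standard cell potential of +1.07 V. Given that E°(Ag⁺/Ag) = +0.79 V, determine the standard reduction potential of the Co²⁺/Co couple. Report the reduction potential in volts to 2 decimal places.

−0.28 V

In the reaction as written the Ag⁺/Ag couple is reduced (cathode) and Co²⁺/Co is oxidized (anode), so E°cell = E°(Ag⁺/Ag) − E°(Co²⁺/Co).
E°(Co²⁺/Co) = E°(cathode) − E°cell = +0.79 − (+1.07) = −0.28 V.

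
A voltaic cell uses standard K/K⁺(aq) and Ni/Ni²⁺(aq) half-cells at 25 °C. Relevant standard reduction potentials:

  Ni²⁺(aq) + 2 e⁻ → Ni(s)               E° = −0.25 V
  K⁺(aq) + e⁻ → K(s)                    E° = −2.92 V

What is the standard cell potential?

The Ni²⁺/Ni couple has the higher E°, so Ni ion is reduced (cathode) and K is oxidized (anode).
E°cell = E°(cathode) − E°(anode) = −0.25 − (−2.92) = +2.67 V.

+2.67 V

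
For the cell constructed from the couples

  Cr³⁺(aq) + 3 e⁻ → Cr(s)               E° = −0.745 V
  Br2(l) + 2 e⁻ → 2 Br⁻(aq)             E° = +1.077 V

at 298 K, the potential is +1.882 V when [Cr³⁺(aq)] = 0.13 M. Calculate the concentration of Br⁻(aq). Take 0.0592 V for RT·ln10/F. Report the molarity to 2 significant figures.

0.19 M

With Br₂/Br⁻ at the cathode and Cr³⁺/Cr at the anode, E°cell = +1.077 − (−0.745) = +1.822 V (n = 6).
Since E = E° − (0.0592/n)·log Q, log Q = n(E° − E)/0.0592 = −6.081.
Balancing electrons gives 3 Br2(l) + 2 Cr(s) → 6 Br⁻(aq) + 2 Cr³⁺(aq); thus Q = [Br⁻(aq)]^6·[Cr³⁺(aq)]^2.
Solving for the unknown gives log [Br⁻(aq)] = −0.718, so [Br⁻(aq)] ≈ 0.19 M.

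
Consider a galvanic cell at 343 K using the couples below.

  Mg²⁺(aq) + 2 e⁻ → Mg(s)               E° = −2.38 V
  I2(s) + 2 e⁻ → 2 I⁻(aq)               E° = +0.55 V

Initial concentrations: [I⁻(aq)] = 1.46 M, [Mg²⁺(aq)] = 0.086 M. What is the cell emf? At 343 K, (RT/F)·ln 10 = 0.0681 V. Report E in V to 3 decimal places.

+2.955 V

I₂/I⁻ is reduced (cathode, E° = +0.55 V) and Mg²⁺/Mg is oxidized (anode).
The standard potential is +0.55 − (−2.38) = +2.93 V and the balanced reaction transfers n = 2 electrons.
For the overall reaction I2(s) + Mg(s) → 2 I⁻(aq) + Mg²⁺(aq), Q = [I⁻(aq)]^2·[Mg²⁺(aq)] = 0.183, giving log Q = −0.737.
By the Nernst equation, E = +2.93 − (0.0681/2)·(−0.737) = +2.955 V.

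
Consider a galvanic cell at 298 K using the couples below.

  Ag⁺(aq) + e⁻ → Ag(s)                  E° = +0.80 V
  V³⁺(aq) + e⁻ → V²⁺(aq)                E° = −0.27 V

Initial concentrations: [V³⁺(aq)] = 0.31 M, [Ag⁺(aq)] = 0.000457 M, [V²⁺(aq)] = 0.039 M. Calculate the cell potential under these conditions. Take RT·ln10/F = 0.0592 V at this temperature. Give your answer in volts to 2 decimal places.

+0.82 V

The Ag⁺/Ag couple has the more positive E°, so it is the cathode; V³⁺/V²⁺ is the anode.
E°cell = +0.80 − (−0.27) = +1.07 V, with n = 1 electron transferred.
For the overall reaction Ag⁺(aq) + V²⁺(aq) → Ag(s) + V³⁺(aq), Q = [V³⁺(aq)] / ([Ag⁺(aq)]·[V²⁺(aq)]) = 1.74×10^4, giving log Q = 4.240.
E = E° − (0.0592/n)·log Q = +1.07 − (0.0592/1)(4.240) = +0.82 V.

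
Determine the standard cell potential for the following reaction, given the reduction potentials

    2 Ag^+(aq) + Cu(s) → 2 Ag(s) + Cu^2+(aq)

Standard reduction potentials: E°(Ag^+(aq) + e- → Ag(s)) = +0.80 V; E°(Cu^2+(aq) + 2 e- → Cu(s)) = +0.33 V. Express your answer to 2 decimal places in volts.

+0.47 V

Ag^+(aq) gains electrons, so the Ag⁺/Ag couple is the cathode; the Cu²⁺/Cu couple is the anode.
E°cell = E°(cathode) − E°(anode) = +0.80 − (+0.33) = +0.47 V.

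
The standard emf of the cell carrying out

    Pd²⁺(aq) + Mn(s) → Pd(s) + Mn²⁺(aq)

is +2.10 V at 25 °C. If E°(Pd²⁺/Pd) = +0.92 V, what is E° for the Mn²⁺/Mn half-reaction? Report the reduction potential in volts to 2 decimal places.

−1.18 V

In the reaction as written the Pd²⁺/Pd couple is reduced (cathode) and Mn²⁺/Mn is oxidized (anode), so E°cell = E°(Pd²⁺/Pd) − E°(Mn²⁺/Mn).
E°(Mn²⁺/Mn) = E°(cathode) − E°cell = +0.92 − (+2.10) = −1.18 V.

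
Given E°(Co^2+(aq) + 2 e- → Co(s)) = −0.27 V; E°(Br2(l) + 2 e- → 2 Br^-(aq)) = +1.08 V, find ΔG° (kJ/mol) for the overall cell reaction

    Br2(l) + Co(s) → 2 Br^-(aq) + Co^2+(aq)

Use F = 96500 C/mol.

−261 kJ/mol

In the reaction as written Br2(l) is reduced, so the Br₂/Br⁻ couple is the cathode and Co²⁺/Co is the anode.
E°cell = +1.08 − (−0.27) = +1.35 V; balancing electrons gives n = 2.
ΔG° = −nFE°cell = −(2)(96500)(+1.35) J/mol = −261 kJ/mol.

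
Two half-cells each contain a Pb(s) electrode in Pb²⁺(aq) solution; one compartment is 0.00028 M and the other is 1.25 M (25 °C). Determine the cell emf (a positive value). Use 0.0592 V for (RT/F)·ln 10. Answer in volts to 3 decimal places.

For a concentration cell E°cell = 0, since both electrodes use the same couple.
The compartment with the higher Pb²⁺(aq) concentration (1.25 M) acts as the cathode; ions are reduced there and produced at the dilute (0.00028 M) anode.
With n = 2, Ecell = −(0.0592/2)·log([dilute]/[conc]) = −(0.0592/2)·log(0.00028/1.25) = +0.108 V.

0.108 V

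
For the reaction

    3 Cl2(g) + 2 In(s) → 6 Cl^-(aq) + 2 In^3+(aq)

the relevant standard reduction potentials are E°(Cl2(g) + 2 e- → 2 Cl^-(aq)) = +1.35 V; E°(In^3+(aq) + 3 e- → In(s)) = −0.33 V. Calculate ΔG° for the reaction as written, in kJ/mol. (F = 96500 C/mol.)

−973 kJ/mol

In the reaction as written Cl2(g) is reduced, so the Cl₂/Cl⁻ couple is the cathode and In³⁺/In is the anode.
E°cell = +1.35 − (−0.33) = +1.68 V; balancing electrons gives n = 6.
ΔG° = −nFE°cell = −(6)(96500)(+1.68) J/mol = −973 kJ/mol.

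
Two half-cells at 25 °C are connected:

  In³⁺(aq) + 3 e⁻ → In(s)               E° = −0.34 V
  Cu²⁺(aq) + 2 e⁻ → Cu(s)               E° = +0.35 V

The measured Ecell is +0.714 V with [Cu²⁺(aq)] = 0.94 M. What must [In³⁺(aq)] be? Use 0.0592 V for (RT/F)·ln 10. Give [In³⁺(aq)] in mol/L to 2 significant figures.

0.055 M

With Cu²⁺/Cu at the cathode and In³⁺/In at the anode, E°cell = +0.35 − (−0.34) = +0.69 V (n = 6).
From the Nernst equation, log Q = n(E° − E)/0.0592 = 6·(+0.69 − (+0.714))/0.0592 = −2.432.
For 3 Cu²⁺(aq) + 2 In(s) → 3 Cu(s) + 2 In³⁺(aq), the reaction quotient is Q = [In³⁺(aq)]^2 / [Cu²⁺(aq)]^3.
Solving for the unknown gives log [In³⁺(aq)] = −1.256, so [In³⁺(aq)] ≈ 0.055 M.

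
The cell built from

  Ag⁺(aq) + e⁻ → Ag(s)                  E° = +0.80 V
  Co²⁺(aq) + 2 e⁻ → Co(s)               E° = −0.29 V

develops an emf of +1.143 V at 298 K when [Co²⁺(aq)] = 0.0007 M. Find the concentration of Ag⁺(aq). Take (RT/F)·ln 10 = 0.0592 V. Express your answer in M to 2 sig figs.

0.21 M

With Ag⁺/Ag at the cathode and Co²⁺/Co at the anode, E°cell = +0.80 − (−0.29) = +1.09 V (n = 2).
Rearranging E = E° − (0.0592/n)·log Q gives log Q = 2(+1.09 − (+1.143))/0.0592 = −1.791.
The balanced reaction is 2 Ag⁺(aq) + Co(s) → 2 Ag(s) + Co²⁺(aq), so Q = [Co²⁺(aq)] / [Ag⁺(aq)]^2.
Substituting the known concentrations and solving, log [Ag⁺(aq)] = −0.682 and [Ag⁺(aq)] = 0.21 M.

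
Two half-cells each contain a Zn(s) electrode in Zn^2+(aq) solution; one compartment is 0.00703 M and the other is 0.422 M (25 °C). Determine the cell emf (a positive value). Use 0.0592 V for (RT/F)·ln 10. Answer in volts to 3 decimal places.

For a concentration cell E°cell = 0, since both electrodes use the same couple.
The compartment with the higher Zn^2+(aq) concentration (0.422 M) acts as the cathode; ions are reduced there and produced at the dilute (0.00703 M) anode.
With n = 2, Ecell = −(0.0592/2)·log([dilute]/[conc]) = −(0.0592/2)·log(0.00703/0.422) = +0.053 V.

0.053 V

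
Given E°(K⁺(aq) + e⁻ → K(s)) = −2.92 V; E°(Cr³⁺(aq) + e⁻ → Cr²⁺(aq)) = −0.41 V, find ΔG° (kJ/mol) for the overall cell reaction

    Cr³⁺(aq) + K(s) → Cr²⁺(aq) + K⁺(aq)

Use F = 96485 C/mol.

−242 kJ/mol

In the reaction as written Cr³⁺(aq) is reduced, so the Cr³⁺/Cr²⁺ couple is the cathode and K⁺/K is the anode.
E°cell = −0.41 − (−2.92) = +2.51 V; balancing electrons gives n = 1.
ΔG° = −nFE°cell = −(1)(96485)(+2.51) J/mol = −242 kJ/mol.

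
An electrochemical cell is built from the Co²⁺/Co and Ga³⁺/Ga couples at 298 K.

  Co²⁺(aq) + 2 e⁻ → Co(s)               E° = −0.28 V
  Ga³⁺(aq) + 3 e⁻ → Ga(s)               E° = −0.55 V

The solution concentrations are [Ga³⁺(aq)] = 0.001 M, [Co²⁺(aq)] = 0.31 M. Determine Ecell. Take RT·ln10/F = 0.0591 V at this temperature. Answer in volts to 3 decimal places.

Co²⁺/Co is reduced (cathode, E° = −0.28 V) and Ga³⁺/Ga is oxidized (anode).
The standard potential is −0.28 − (−0.55) = +0.27 V and the balanced reaction transfers n = 6 electrons.
The balanced reaction is 3 Co²⁺(aq) + 2 Ga(s) → 3 Co(s) + 2 Ga³⁺(aq), so Q = [Ga³⁺(aq)]^2 / [Co²⁺(aq)]^3 = 3.36×10^−5 and log Q = −4.474.
Applying E = E° − (RT ln10/nF)·log Q gives +0.27 − (0.0591/6)(−4.474) = +0.314 V.

+0.314 V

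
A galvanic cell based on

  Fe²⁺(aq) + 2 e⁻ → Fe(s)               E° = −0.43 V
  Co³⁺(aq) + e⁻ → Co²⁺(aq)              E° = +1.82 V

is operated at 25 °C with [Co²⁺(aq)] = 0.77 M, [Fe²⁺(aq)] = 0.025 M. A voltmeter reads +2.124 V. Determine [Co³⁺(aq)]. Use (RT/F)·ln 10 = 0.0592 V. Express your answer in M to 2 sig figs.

With Co³⁺/Co²⁺ at the cathode and Fe²⁺/Fe at the anode, E°cell = +1.82 − (−0.43) = +2.25 V (n = 2).
Since E = E° − (0.0592/n)·log Q, log Q = n(E° − E)/0.0592 = 4.257.
The balanced reaction is 2 Co³⁺(aq) + Fe(s) → 2 Co²⁺(aq) + Fe²⁺(aq), so Q = ([Co²⁺(aq)]^2·[Fe²⁺(aq)]) / [Co³⁺(aq)]^2.
Solving for the unknown gives log [Co³⁺(aq)] = −3.043, so [Co³⁺(aq)] ≈ 0.00091 M.

0.00091 M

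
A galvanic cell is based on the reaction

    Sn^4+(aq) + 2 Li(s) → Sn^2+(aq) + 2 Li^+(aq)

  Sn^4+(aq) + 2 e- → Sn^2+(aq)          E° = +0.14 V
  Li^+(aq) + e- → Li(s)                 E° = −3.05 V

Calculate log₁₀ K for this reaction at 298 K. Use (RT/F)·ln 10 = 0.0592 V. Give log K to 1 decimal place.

log K = 107.8

The Sn⁴⁺/Sn²⁺ couple is reduced (cathode); E°cell = +0.14 − (−3.05) = +3.19 V with n = 2.
At equilibrium E = 0, so log K = nE°cell / 0.0592 = (2)(+3.19) / 0.0592 = 107.8.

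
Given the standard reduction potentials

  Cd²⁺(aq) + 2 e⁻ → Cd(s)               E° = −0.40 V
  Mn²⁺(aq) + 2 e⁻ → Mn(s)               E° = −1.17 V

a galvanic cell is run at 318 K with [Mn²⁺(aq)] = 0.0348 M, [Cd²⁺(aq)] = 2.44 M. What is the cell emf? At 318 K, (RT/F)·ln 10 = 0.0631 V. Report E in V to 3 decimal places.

+0.828 V

The Cd²⁺/Cd couple has the more positive E°, so it is the cathode; Mn²⁺/Mn is the anode.
E°cell = −0.40 − (−1.17) = +0.77 V, with n = 2 electrons transferred.
For the overall reaction Cd²⁺(aq) + Mn(s) → Cd(s) + Mn²⁺(aq), Q = [Mn²⁺(aq)] / [Cd²⁺(aq)] = 0.0143, giving log Q = −1.846.
Applying E = E° − (RT ln10/nF)·log Q gives +0.77 − (0.0631/2)(−1.846) = +0.828 V.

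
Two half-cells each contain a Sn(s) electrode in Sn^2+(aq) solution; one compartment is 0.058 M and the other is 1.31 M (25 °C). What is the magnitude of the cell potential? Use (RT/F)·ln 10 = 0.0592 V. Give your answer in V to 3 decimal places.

For a concentration cell E°cell = 0, since both electrodes use the same couple.
The compartment with the higher Sn^2+(aq) concentration (1.31 M) acts as the cathode; ions are reduced there and produced at the dilute (0.058 M) anode.
With n = 2, Ecell = −(0.0592/2)·log([dilute]/[conc]) = −(0.0592/2)·log(0.058/1.31) = +0.040 V.

0.040 V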